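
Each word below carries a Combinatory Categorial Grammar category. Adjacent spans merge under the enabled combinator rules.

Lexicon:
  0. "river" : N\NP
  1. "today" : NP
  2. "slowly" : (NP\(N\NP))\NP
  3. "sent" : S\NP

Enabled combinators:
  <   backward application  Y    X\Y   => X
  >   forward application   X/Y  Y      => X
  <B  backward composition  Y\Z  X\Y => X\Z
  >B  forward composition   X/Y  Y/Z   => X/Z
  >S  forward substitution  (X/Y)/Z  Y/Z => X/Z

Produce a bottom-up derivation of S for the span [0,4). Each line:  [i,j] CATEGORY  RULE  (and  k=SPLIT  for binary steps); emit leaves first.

[0,4] S   <
  [0,3] NP   <
    [0,1] "river" : N\NP
    [1,3] NP\(N\NP)   <
      [1,2] "today" : NP
      [2,3] "slowly" : (NP\(N\NP))\NP
  [3,4] "sent" : S\NP

[0,1] N\NP  lex  "river"
[1,2] NP  lex  "today"
[2,3] (NP\(N\NP))\NP  lex  "slowly"
[1,3] NP\(N\NP)  <  k=2
[0,3] NP  <  k=1
[3,4] S\NP  lex  "sent"
[0,4] S  <  k=3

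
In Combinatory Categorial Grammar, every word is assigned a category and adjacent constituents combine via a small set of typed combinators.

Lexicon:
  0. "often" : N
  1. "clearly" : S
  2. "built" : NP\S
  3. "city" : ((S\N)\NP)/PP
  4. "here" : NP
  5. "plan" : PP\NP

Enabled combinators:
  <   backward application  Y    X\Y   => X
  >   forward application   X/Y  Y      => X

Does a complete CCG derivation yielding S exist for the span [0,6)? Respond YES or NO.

[0,6] S   <
  [0,1] "often" : N
  [1,6] S\N   <
    [1,3] NP   <
      [1,2] "clearly" : S
      [2,3] "built" : NP\S
    [3,6] (S\N)\NP   >
      [3,4] "city" : ((S\N)\NP)/PP
      [4,6] PP   <
        [4,5] "here" : NP
        [5,6] "plan" : PP\NP

YES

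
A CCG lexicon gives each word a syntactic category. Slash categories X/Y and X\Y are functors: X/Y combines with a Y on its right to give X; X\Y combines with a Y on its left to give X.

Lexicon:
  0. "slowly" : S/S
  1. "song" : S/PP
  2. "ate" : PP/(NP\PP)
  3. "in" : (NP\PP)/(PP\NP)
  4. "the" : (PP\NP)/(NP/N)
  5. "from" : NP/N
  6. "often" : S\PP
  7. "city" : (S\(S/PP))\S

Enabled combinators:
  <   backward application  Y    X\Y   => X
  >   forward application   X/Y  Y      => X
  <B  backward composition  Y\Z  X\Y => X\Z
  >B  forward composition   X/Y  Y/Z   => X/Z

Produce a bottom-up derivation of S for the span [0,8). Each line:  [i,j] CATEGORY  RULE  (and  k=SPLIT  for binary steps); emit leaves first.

[0,8] S   <
  [0,2] S/PP   >B
    [0,1] "slowly" : S/S
    [1,2] "song" : S/PP
  [2,8] S\(S/PP)   <
    [2,7] S   <
      [2,6] PP   >
        [2,3] "ate" : PP/(NP\PP)
        [3,6] NP\PP   >
          [3,4] "in" : (NP\PP)/(PP\NP)
          [4,6] PP\NP   >
            [4,5] "the" : (PP\NP)/(NP/N)
            [5,6] "from" : NP/N
      [6,7] "often" : S\PP
    [7,8] "city" : (S\(S/PP))\S

[0,1] S/S  lex  "slowly"
[1,2] S/PP  lex  "song"
[0,2] S/PP  >B  k=1
[2,3] PP/(NP\PP)  lex  "ate"
[3,4] (NP\PP)/(PP\NP)  lex  "in"
[4,5] (PP\NP)/(NP/N)  lex  "the"
[5,6] NP/N  lex  "from"
[4,6] PP\NP  >  k=5
[3,6] NP\PP  >  k=4
[2,6] PP  >  k=3
[6,7] S\PP  lex  "often"
[2,7] S  <  k=6
[7,8] (S\(S/PP))\S  lex  "city"
[2,8] S\(S/PP)  <  k=7
[0,8] S  <  k=2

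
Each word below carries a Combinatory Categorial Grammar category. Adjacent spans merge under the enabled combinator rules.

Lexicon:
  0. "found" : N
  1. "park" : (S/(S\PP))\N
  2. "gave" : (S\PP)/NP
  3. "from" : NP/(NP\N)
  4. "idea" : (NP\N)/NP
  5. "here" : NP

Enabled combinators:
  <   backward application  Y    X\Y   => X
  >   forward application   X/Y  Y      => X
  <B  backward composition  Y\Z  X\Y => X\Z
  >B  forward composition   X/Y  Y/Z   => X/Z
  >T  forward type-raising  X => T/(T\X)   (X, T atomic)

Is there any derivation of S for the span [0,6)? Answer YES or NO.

YES

[0,6] S   >
  [0,2] S/(S\PP)   <
    [0,1] "found" : N
    [1,2] "park" : (S/(S\PP))\N
  [2,6] S\PP   >
    [2,3] "gave" : (S\PP)/NP
    [3,6] NP   >
      [3,4] "from" : NP/(NP\N)
      [4,6] NP\N   >
        [4,5] "idea" : (NP\N)/NP
        [5,6] "here" : NP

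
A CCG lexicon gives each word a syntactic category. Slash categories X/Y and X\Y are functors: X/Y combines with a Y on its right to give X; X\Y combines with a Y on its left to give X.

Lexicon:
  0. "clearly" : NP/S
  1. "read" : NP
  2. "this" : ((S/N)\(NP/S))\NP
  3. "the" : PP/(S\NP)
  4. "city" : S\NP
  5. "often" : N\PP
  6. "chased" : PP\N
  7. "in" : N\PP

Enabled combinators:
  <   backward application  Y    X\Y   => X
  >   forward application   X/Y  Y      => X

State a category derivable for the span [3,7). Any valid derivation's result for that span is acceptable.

PP

[0,8] S   >
  [0,3] S/N   <
    [0,1] "clearly" : NP/S
    [1,3] (S/N)\(NP/S)   <
      [1,2] "read" : NP
      [2,3] "this" : ((S/N)\(NP/S))\NP
  [3,8] N   <
    [3,7] PP   <
      [3,6] N   <
        [3,5] PP   >
          [3,4] "the" : PP/(S\NP)
          [4,5] "city" : S\NP
        [5,6] "often" : N\PP
      [6,7] "chased" : PP\N
    [7,8] "in" : N\PP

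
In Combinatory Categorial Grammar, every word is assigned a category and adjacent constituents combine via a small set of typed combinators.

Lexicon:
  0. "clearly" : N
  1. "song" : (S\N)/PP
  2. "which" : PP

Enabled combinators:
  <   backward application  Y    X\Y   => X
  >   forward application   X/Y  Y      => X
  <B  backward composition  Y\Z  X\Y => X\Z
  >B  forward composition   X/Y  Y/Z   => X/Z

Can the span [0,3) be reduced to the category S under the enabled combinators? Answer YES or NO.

[0,3] S   <
  [0,1] "clearly" : N
  [1,3] S\N   >
    [1,2] "song" : (S\N)/PP
    [2,3] "which" : PP

YES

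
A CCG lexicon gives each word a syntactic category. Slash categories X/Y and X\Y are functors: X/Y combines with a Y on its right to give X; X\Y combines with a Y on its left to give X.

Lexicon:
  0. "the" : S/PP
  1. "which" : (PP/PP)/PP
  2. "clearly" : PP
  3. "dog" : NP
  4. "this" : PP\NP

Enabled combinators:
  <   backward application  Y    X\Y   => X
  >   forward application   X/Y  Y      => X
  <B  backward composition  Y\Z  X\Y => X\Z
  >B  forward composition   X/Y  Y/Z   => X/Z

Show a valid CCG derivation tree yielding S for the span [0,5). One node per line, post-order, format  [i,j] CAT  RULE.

[0,1] S/PP  lex  "the"
[1,2] (PP/PP)/PP  lex  "which"
[2,3] PP  lex  "clearly"
[1,3] PP/PP  >  k=2
[0,3] S/PP  >B  k=1
[3,4] NP  lex  "dog"
[4,5] PP\NP  lex  "this"
[3,5] PP  <  k=4
[0,5] S  >  k=3

[0,5] S   >
  [0,3] S/PP   >B
    [0,1] "the" : S/PP
    [1,3] PP/PP   >
      [1,2] "which" : (PP/PP)/PP
      [2,3] "clearly" : PP
  [3,5] PP   <
    [3,4] "dog" : NP
    [4,5] "this" : PP\NP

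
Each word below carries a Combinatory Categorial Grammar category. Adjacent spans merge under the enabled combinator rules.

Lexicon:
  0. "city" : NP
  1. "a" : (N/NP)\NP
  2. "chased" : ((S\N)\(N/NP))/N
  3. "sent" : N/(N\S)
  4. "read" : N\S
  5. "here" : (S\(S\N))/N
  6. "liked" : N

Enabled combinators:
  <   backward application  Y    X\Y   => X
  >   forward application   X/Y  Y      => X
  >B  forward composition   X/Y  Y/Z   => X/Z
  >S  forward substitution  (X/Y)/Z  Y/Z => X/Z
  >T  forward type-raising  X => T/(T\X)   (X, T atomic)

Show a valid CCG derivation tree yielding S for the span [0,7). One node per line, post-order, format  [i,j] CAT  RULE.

[0,1] NP  lex  "city"
[1,2] (N/NP)\NP  lex  "a"
[0,2] N/NP  <  k=1
[2,3] ((S\N)\(N/NP))/N  lex  "chased"
[3,4] N/(N\S)  lex  "sent"
[4,5] N\S  lex  "read"
[3,5] N  >  k=4
[2,5] (S\N)\(N/NP)  >  k=3
[0,5] S\N  <  k=2
[5,6] (S\(S\N))/N  lex  "here"
[6,7] N  lex  "liked"
[5,7] S\(S\N)  >  k=6
[0,7] S  <  k=5

[0,7] S   <
  [0,5] S\N   <
    [0,2] N/NP   <
      [0,1] "city" : NP
      [1,2] "a" : (N/NP)\NP
    [2,5] (S\N)\(N/NP)   >
      [2,3] "chased" : ((S\N)\(N/NP))/N
      [3,5] N   >
        [3,4] "sent" : N/(N\S)
        [4,5] "read" : N\S
  [5,7] S\(S\N)   >
    [5,6] "here" : (S\(S\N))/N
    [6,7] "liked" : N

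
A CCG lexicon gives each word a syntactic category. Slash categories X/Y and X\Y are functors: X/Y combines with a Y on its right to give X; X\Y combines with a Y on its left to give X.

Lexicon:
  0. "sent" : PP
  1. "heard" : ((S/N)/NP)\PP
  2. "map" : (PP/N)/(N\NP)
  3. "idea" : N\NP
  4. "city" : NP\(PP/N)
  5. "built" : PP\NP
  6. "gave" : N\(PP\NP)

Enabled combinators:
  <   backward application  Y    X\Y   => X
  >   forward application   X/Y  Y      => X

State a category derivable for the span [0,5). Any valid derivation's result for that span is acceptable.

S/N

[0,7] S   >
  [0,5] S/N   >
    [0,2] (S/N)/NP   <
      [0,1] "sent" : PP
      [1,2] "heard" : ((S/N)/NP)\PP
    [2,5] NP   <
      [2,4] PP/N   >
        [2,3] "map" : (PP/N)/(N\NP)
        [3,4] "idea" : N\NP
      [4,5] "city" : NP\(PP/N)
  [5,7] N   <
    [5,6] "built" : PP\NP
    [6,7] "gave" : N\(PP\NP)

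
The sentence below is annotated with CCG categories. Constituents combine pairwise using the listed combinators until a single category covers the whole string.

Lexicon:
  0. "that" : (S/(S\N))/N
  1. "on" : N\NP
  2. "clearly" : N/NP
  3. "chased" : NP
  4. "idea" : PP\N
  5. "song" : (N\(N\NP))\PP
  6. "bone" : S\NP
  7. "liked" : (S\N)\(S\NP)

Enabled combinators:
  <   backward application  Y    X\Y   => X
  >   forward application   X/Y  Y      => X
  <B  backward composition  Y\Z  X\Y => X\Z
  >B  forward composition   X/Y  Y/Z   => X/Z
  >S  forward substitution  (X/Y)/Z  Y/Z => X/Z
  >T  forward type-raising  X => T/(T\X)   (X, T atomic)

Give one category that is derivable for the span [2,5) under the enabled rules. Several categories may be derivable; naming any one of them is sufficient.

PP

[0,8] S   >
  [0,6] S/(S\N)   >
    [0,1] "that" : (S/(S\N))/N
    [1,6] N   <
      [1,2] "on" : N\NP
      [2,6] N\(N\NP)   <
        [2,5] PP   <
          [2,4] N   >
            [2,3] "clearly" : N/NP
            [3,4] "chased" : NP
          [4,5] "idea" : PP\N
        [5,6] "song" : (N\(N\NP))\PP
  [6,8] S\N   <
    [6,7] "bone" : S\NP
    [7,8] "liked" : (S\N)\(S\NP)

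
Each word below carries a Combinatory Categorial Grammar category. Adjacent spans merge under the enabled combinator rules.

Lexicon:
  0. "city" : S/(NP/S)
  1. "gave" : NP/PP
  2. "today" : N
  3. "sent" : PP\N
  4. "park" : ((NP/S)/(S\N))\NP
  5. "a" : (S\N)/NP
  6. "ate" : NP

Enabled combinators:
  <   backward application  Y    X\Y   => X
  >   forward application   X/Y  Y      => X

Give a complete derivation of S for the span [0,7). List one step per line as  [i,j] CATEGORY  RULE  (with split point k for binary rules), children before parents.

[0,1] S/(NP/S)  lex  "city"
[1,2] NP/PP  lex  "gave"
[2,3] N  lex  "today"
[3,4] PP\N  lex  "sent"
[2,4] PP  <  k=3
[1,4] NP  >  k=2
[4,5] ((NP/S)/(S\N))\NP  lex  "park"
[1,5] (NP/S)/(S\N)  <  k=4
[5,6] (S\N)/NP  lex  "a"
[6,7] NP  lex  "ate"
[5,7] S\N  >  k=6
[1,7] NP/S  >  k=5
[0,7] S  >  k=1

[0,7] S   >
  [0,1] "city" : S/(NP/S)
  [1,7] NP/S   >
    [1,5] (NP/S)/(S\N)   <
      [1,4] NP   >
        [1,2] "gave" : NP/PP
        [2,4] PP   <
          [2,3] "today" : N
          [3,4] "sent" : PP\N
      [4,5] "park" : ((NP/S)/(S\N))\NP
    [5,7] S\N   >
      [5,6] "a" : (S\N)/NP
      [6,7] "ate" : NP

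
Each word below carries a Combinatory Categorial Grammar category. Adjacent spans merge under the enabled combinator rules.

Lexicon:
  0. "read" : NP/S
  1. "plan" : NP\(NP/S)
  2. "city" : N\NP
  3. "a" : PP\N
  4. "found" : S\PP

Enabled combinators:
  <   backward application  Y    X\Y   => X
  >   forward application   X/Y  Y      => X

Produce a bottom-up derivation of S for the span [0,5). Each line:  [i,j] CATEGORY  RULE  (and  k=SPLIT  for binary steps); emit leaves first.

[0,5] S   <
  [0,4] PP   <
    [0,3] N   <
      [0,2] NP   <
        [0,1] "read" : NP/S
        [1,2] "plan" : NP\(NP/S)
      [2,3] "city" : N\NP
    [3,4] "a" : PP\N
  [4,5] "found" : S\PP

[0,1] NP/S  lex  "read"
[1,2] NP\(NP/S)  lex  "plan"
[0,2] NP  <  k=1
[2,3] N\NP  lex  "city"
[0,3] N  <  k=2
[3,4] PP\N  lex  "a"
[0,4] PP  <  k=3
[4,5] S\PP  lex  "found"
[0,5] S  <  k=4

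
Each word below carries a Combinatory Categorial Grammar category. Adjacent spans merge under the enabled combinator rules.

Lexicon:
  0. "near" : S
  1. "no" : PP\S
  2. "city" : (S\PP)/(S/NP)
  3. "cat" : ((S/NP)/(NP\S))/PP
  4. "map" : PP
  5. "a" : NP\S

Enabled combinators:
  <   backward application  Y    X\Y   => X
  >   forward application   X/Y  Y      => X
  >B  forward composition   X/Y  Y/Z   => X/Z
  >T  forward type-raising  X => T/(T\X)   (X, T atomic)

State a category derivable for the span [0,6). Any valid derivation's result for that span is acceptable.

[0,6] S   <
  [0,2] PP   <
    [0,1] "near" : S
    [1,2] "no" : PP\S
  [2,6] S\PP   >
    [2,3] "city" : (S\PP)/(S/NP)
    [3,6] S/NP   >
      [3,5] (S/NP)/(NP\S)   >
        [3,4] "cat" : ((S/NP)/(NP\S))/PP
        [4,5] "map" : PP
      [5,6] "a" : NP\S

S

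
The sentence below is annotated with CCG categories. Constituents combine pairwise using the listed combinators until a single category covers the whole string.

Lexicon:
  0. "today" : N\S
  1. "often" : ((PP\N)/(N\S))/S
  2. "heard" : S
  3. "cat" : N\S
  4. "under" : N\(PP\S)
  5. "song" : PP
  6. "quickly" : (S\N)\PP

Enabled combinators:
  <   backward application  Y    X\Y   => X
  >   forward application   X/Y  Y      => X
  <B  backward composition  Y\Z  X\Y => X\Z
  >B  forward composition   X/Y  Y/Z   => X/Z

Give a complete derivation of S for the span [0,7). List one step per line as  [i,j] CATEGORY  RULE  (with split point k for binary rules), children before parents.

[0,1] N\S  lex  "today"
[1,2] ((PP\N)/(N\S))/S  lex  "often"
[2,3] S  lex  "heard"
[1,3] (PP\N)/(N\S)  >  k=2
[3,4] N\S  lex  "cat"
[1,4] PP\N  >  k=3
[0,4] PP\S  <B  k=1
[4,5] N\(PP\S)  lex  "under"
[0,5] N  <  k=4
[5,6] PP  lex  "song"
[6,7] (S\N)\PP  lex  "quickly"
[5,7] S\N  <  k=6
[0,7] S  <  k=5

[0,7] S   <
  [0,5] N   <
    [0,4] PP\S   <B
      [0,1] "today" : N\S
      [1,4] PP\N   >
        [1,3] (PP\N)/(N\S)   >
          [1,2] "often" : ((PP\N)/(N\S))/S
          [2,3] "heard" : S
        [3,4] "cat" : N\S
    [4,5] "under" : N\(PP\S)
  [5,7] S\N   <
    [5,6] "song" : PP
    [6,7] "quickly" : (S\N)\PP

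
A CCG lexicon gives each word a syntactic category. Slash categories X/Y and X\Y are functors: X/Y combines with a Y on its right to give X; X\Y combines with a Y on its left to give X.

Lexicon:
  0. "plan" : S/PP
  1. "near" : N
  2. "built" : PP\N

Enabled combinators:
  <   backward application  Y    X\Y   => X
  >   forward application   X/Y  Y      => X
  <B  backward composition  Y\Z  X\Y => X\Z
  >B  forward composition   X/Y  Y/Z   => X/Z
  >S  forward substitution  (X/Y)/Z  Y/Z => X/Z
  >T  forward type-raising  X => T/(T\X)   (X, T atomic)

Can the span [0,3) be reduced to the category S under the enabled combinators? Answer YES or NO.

[0,3] S   >
  [0,1] "plan" : S/PP
  [1,3] PP   >
    [1,2] PP/(PP\N)   >T
      [1,2] "near" : N
    [2,3] "built" : PP\N

YES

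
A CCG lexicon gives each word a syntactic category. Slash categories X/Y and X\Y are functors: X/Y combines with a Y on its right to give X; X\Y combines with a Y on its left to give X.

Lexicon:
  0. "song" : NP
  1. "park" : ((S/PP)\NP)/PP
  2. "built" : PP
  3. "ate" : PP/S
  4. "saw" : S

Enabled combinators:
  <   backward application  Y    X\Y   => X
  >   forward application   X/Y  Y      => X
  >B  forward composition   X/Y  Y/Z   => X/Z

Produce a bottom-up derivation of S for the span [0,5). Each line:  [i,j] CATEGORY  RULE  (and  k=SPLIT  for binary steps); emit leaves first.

[0,1] NP  lex  "song"
[1,2] ((S/PP)\NP)/PP  lex  "park"
[2,3] PP  lex  "built"
[1,3] (S/PP)\NP  >  k=2
[0,3] S/PP  <  k=1
[3,4] PP/S  lex  "ate"
[4,5] S  lex  "saw"
[3,5] PP  >  k=4
[0,5] S  >  k=3

[0,5] S   >
  [0,3] S/PP   <
    [0,1] "song" : NP
    [1,3] (S/PP)\NP   >
      [1,2] "park" : ((S/PP)\NP)/PP
      [2,3] "built" : PP
  [3,5] PP   >
    [3,4] "ate" : PP/S
    [4,5] "saw" : S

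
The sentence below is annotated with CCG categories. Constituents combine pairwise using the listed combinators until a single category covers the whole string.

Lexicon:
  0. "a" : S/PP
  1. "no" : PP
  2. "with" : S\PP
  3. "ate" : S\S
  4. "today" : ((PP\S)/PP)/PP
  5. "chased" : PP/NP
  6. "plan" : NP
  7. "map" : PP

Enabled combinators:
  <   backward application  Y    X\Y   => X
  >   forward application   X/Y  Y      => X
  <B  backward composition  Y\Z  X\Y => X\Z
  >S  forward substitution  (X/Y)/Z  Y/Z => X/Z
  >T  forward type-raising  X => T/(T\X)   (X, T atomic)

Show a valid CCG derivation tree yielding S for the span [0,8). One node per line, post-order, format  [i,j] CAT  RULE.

[0,1] S/PP  lex  "a"
[1,2] PP  lex  "no"
[1,2] S/(S\PP)  >T
[2,3] S\PP  lex  "with"
[3,4] S\S  lex  "ate"
[2,4] S\PP  <B  k=3
[1,4] S  >  k=2
[4,5] ((PP\S)/PP)/PP  lex  "today"
[5,6] PP/NP  lex  "chased"
[6,7] NP  lex  "plan"
[5,7] PP  >  k=6
[4,7] (PP\S)/PP  >  k=5
[7,8] PP  lex  "map"
[4,8] PP\S  >  k=7
[1,8] PP  <  k=4
[0,8] S  >  k=1

[0,8] S   >
  [0,1] "a" : S/PP
  [1,8] PP   <
    [1,4] S   >
      [1,2] S/(S\PP)   >T
        [1,2] "no" : PP
      [2,4] S\PP   <B
        [2,3] "with" : S\PP
        [3,4] "ate" : S\S
    [4,8] PP\S   >
      [4,7] (PP\S)/PP   >
        [4,5] "today" : ((PP\S)/PP)/PP
        [5,7] PP   >
          [5,6] "chased" : PP/NP
          [6,7] "plan" : NP
      [7,8] "map" : PP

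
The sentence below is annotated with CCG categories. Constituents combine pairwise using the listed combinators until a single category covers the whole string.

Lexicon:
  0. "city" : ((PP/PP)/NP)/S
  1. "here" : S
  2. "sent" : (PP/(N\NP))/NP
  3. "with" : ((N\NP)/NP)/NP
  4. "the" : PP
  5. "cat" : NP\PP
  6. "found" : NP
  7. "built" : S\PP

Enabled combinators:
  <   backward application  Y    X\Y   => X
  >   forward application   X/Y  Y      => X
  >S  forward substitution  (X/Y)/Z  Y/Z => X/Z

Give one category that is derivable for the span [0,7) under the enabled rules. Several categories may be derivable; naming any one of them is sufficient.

[0,8] S   <
  [0,7] PP   >
    [0,6] PP/NP   >S
      [0,2] (PP/PP)/NP   >
        [0,1] "city" : ((PP/PP)/NP)/S
        [1,2] "here" : S
      [2,6] PP/NP   >S
        [2,3] "sent" : (PP/(N\NP))/NP
        [3,6] (N\NP)/NP   >
          [3,4] "with" : ((N\NP)/NP)/NP
          [4,6] NP   <
            [4,5] "the" : PP
            [5,6] "cat" : NP\PP
    [6,7] "found" : NP
  [7,8] "built" : S\PP

PP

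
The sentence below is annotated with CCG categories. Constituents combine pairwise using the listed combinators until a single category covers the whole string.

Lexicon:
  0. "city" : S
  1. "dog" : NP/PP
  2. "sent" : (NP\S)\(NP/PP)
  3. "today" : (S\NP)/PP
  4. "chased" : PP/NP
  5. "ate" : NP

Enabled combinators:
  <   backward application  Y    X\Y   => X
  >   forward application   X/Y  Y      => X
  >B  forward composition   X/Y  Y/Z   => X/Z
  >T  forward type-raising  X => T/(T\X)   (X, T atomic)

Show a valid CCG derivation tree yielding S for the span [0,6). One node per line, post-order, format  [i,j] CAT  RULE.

[0,1] S  lex  "city"
[0,1] NP/(NP\S)  >T
[1,2] NP/PP  lex  "dog"
[2,3] (NP\S)\(NP/PP)  lex  "sent"
[1,3] NP\S  <  k=2
[0,3] NP  >  k=1
[3,4] (S\NP)/PP  lex  "today"
[4,5] PP/NP  lex  "chased"
[5,6] NP  lex  "ate"
[4,6] PP  >  k=5
[3,6] S\NP  >  k=4
[0,6] S  <  k=3

[0,6] S   <
  [0,3] NP   >
    [0,1] NP/(NP\S)   >T
      [0,1] "city" : S
    [1,3] NP\S   <
      [1,2] "dog" : NP/PP
      [2,3] "sent" : (NP\S)\(NP/PP)
  [3,6] S\NP   >
    [3,4] "today" : (S\NP)/PP
    [4,6] PP   >
      [4,5] "chased" : PP/NP
      [5,6] "ate" : NP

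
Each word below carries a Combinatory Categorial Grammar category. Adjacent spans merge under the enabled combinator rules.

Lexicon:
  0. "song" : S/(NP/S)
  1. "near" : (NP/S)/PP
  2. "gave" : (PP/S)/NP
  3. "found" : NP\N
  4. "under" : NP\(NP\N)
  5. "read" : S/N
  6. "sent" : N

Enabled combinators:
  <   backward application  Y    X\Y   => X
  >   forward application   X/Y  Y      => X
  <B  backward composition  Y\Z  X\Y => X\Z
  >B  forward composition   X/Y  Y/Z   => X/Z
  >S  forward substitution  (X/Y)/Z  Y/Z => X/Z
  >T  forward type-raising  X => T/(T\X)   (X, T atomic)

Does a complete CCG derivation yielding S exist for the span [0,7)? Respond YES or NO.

YES

[0,7] S   >
  [0,2] S/PP   >B
    [0,1] "song" : S/(NP/S)
    [1,2] "near" : (NP/S)/PP
  [2,7] PP   >
    [2,6] PP/N   >B
      [2,5] PP/S   >
        [2,3] "gave" : (PP/S)/NP
        [3,5] NP   <
          [3,4] "found" : NP\N
          [4,5] "under" : NP\(NP\N)
      [5,6] "read" : S/N
    [6,7] "sent" : N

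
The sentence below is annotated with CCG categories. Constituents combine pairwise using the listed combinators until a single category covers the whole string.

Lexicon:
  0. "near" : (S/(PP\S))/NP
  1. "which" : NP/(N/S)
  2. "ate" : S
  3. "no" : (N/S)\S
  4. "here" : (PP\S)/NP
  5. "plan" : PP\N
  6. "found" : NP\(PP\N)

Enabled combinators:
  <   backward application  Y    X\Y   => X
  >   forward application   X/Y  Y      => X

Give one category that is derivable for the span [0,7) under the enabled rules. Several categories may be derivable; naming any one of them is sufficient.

S

[0,7] S   >
  [0,4] S/(PP\S)   >
    [0,1] "near" : (S/(PP\S))/NP
    [1,4] NP   >
      [1,2] "which" : NP/(N/S)
      [2,4] N/S   <
        [2,3] "ate" : S
        [3,4] "no" : (N/S)\S
  [4,7] PP\S   >
    [4,5] "here" : (PP\S)/NP
    [5,7] NP   <
      [5,6] "plan" : PP\N
      [6,7] "found" : NP\(PP\N)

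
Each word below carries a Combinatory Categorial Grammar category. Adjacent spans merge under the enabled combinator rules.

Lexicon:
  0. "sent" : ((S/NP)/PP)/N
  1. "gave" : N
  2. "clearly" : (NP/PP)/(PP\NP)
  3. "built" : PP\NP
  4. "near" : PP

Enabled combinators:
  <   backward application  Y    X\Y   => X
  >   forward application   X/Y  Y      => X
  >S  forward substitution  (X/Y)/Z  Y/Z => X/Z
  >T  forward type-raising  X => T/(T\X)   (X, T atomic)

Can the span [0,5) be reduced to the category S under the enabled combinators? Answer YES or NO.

[0,5] S   >
  [0,4] S/PP   >S
    [0,2] (S/NP)/PP   >
      [0,1] "sent" : ((S/NP)/PP)/N
      [1,2] "gave" : N
    [2,4] NP/PP   >
      [2,3] "clearly" : (NP/PP)/(PP\NP)
      [3,4] "built" : PP\NP
  [4,5] "near" : PP

YES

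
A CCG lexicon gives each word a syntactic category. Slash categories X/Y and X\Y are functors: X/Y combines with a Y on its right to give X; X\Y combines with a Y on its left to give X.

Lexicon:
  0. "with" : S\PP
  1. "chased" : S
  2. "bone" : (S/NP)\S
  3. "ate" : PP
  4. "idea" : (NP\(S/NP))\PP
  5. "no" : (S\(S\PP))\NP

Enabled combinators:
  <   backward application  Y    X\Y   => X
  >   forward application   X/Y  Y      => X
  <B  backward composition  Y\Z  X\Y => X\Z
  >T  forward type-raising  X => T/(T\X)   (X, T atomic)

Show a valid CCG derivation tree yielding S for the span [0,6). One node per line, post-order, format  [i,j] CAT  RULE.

[0,6] S   <
  [0,1] "with" : S\PP
  [1,6] S\(S\PP)   <
    [1,5] NP   <
      [1,2] "chased" : S
      [2,5] NP\S   <B
        [2,3] "bone" : (S/NP)\S
        [3,5] NP\(S/NP)   <
          [3,4] "ate" : PP
          [4,5] "idea" : (NP\(S/NP))\PP
    [5,6] "no" : (S\(S\PP))\NP

[0,1] S\PP  lex  "with"
[1,2] S  lex  "chased"
[2,3] (S/NP)\S  lex  "bone"
[3,4] PP  lex  "ate"
[4,5] (NP\(S/NP))\PP  lex  "idea"
[3,5] NP\(S/NP)  <  k=4
[2,5] NP\S  <B  k=3
[1,5] NP  <  k=2
[5,6] (S\(S\PP))\NP  lex  "no"
[1,6] S\(S\PP)  <  k=5
[0,6] S  <  k=1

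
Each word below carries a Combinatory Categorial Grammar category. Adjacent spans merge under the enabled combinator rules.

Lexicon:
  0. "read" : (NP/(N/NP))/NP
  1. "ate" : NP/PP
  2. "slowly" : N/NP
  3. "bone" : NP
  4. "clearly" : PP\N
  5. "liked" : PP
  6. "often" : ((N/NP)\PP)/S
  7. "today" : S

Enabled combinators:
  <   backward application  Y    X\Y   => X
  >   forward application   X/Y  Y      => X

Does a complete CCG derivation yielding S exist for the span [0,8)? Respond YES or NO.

(NP/(N/NP))/NP NP/PP N/NP NP PP\N PP ((N/NP)\PP)/S S
CKY chart[0,8] = {NP}; S ∉ chart

NO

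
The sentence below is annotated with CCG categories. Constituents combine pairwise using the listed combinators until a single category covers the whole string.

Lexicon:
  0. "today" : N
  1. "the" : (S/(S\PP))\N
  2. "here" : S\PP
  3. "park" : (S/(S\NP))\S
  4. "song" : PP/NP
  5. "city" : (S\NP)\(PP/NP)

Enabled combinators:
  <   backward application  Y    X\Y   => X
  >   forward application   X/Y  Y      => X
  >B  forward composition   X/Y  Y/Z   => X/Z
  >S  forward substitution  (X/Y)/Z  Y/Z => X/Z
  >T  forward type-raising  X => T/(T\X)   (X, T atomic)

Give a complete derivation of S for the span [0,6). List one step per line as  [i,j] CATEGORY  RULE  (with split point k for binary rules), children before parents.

[0,1] N  lex  "today"
[1,2] (S/(S\PP))\N  lex  "the"
[0,2] S/(S\PP)  <  k=1
[2,3] S\PP  lex  "here"
[0,3] S  >  k=2
[3,4] (S/(S\NP))\S  lex  "park"
[0,4] S/(S\NP)  <  k=3
[4,5] PP/NP  lex  "song"
[5,6] (S\NP)\(PP/NP)  lex  "city"
[4,6] S\NP  <  k=5
[0,6] S  >  k=4

[0,6] S   >
  [0,4] S/(S\NP)   <
    [0,3] S   >
      [0,2] S/(S\PP)   <
        [0,1] "today" : N
        [1,2] "the" : (S/(S\PP))\N
      [2,3] "here" : S\PP
    [3,4] "park" : (S/(S\NP))\S
  [4,6] S\NP   <
    [4,5] "song" : PP/NP
    [5,6] "city" : (S\NP)\(PP/NP)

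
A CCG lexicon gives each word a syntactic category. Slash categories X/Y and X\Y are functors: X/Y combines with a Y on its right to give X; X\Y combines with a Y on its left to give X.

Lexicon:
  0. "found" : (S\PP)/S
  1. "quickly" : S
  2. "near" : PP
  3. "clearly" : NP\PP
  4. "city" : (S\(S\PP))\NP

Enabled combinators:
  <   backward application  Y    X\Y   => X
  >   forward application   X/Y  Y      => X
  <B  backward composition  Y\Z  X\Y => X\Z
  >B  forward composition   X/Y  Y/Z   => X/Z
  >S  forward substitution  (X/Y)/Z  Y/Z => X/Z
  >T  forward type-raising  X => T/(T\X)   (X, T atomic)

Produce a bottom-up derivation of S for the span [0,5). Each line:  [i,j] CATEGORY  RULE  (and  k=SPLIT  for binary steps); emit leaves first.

[0,1] (S\PP)/S  lex  "found"
[1,2] S  lex  "quickly"
[0,2] S\PP  >  k=1
[2,3] PP  lex  "near"
[2,3] NP/(NP\PP)  >T
[3,4] NP\PP  lex  "clearly"
[2,4] NP  >  k=3
[4,5] (S\(S\PP))\NP  lex  "city"
[2,5] S\(S\PP)  <  k=4
[0,5] S  <  k=2

[0,5] S   <
  [0,2] S\PP   >
    [0,1] "found" : (S\PP)/S
    [1,2] "quickly" : S
  [2,5] S\(S\PP)   <
    [2,4] NP   >
      [2,3] NP/(NP\PP)   >T
        [2,3] "near" : PP
      [3,4] "clearly" : NP\PP
    [4,5] "city" : (S\(S\PP))\NP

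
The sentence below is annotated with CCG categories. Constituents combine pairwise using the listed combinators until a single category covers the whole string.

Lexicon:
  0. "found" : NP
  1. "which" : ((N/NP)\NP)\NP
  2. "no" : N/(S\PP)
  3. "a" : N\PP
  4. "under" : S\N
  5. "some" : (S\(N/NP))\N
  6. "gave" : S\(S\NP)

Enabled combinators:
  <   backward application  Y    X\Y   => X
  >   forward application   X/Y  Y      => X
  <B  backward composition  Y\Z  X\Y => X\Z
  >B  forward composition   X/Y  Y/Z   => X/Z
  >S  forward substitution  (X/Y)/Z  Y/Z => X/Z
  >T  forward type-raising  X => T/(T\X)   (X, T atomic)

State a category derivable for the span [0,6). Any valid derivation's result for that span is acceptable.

[0,7] S   <
  [0,6] S\NP   <B
    [0,2] (N/NP)\NP   <
      [0,1] "found" : NP
      [1,2] "which" : ((N/NP)\NP)\NP
    [2,6] S\(N/NP)   <
      [2,5] N   >
        [2,3] "no" : N/(S\PP)
        [3,5] S\PP   <B
          [3,4] "a" : N\PP
          [4,5] "under" : S\N
      [5,6] "some" : (S\(N/NP))\N
  [6,7] "gave" : S\(S\NP)

S\NP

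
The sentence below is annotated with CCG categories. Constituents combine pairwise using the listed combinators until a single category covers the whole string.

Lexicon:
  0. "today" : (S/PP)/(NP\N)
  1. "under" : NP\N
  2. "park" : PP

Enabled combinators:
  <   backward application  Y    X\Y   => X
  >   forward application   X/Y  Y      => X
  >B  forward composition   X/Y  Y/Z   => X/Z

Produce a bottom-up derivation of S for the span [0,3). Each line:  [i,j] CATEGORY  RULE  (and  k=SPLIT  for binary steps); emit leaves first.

[0,1] (S/PP)/(NP\N)  lex  "today"
[1,2] NP\N  lex  "under"
[0,2] S/PP  >  k=1
[2,3] PP  lex  "park"
[0,3] S  >  k=2

[0,3] S   >
  [0,2] S/PP   >
    [0,1] "today" : (S/PP)/(NP\N)
    [1,2] "under" : NP\N
  [2,3] "park" : PP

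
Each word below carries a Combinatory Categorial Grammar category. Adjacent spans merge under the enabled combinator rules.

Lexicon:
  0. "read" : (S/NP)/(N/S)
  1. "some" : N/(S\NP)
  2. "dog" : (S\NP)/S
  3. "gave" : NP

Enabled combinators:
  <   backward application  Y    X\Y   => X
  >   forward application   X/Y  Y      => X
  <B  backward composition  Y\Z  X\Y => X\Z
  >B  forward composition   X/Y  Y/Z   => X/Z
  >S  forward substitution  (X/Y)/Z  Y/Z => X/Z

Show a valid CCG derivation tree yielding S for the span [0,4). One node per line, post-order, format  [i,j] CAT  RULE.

[0,4] S   >
  [0,3] S/NP   >
    [0,1] "read" : (S/NP)/(N/S)
    [1,3] N/S   >B
      [1,2] "some" : N/(S\NP)
      [2,3] "dog" : (S\NP)/S
  [3,4] "gave" : NP

[0,1] (S/NP)/(N/S)  lex  "read"
[1,2] N/(S\NP)  lex  "some"
[2,3] (S\NP)/S  lex  "dog"
[1,3] N/S  >B  k=2
[0,3] S/NP  >  k=1
[3,4] NP  lex  "gave"
[0,4] S  >  k=3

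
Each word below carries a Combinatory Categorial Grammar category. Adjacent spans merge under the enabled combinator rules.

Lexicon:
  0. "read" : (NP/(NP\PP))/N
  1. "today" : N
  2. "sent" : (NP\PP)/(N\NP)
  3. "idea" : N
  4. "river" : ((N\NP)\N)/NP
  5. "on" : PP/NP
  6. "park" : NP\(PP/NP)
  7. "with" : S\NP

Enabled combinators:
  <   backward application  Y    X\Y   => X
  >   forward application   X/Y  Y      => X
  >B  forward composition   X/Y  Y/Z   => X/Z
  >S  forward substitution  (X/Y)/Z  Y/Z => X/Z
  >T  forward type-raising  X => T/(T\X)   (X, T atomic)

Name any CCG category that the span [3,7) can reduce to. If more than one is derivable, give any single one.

N\NP

[0,8] S   <
  [0,7] NP   >
    [0,2] NP/(NP\PP)   >
      [0,1] "read" : (NP/(NP\PP))/N
      [1,2] "today" : N
    [2,7] NP\PP   >
      [2,3] "sent" : (NP\PP)/(N\NP)
      [3,7] N\NP   <
        [3,4] "idea" : N
        [4,7] (N\NP)\N   >
          [4,5] "river" : ((N\NP)\N)/NP
          [5,7] NP   <
            [5,6] "on" : PP/NP
            [6,7] "park" : NP\(PP/NP)
  [7,8] "with" : S\NP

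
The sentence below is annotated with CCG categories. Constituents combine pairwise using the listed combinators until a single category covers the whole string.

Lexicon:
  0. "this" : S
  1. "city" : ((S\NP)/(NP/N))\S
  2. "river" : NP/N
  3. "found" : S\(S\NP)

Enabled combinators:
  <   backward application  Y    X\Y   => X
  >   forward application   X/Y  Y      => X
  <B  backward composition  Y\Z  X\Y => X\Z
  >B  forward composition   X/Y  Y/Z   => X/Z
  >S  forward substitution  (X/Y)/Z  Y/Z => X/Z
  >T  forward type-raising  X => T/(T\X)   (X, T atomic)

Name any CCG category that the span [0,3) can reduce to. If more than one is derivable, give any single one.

S\NP

[0,4] S   <
  [0,3] S\NP   >
    [0,2] (S\NP)/(NP/N)   <
      [0,1] "this" : S
      [1,2] "city" : ((S\NP)/(NP/N))\S
    [2,3] "river" : NP/N
  [3,4] "found" : S\(S\NP)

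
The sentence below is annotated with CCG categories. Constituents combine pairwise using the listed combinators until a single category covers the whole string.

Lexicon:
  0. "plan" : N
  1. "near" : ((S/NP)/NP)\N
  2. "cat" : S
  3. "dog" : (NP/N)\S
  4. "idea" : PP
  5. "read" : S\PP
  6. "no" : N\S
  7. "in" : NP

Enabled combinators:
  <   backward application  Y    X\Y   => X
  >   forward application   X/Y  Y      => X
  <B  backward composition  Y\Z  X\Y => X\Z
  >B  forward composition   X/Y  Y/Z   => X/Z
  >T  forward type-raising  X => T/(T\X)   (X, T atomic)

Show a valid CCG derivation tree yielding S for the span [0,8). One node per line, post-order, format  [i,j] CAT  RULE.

[0,8] S   >
  [0,7] S/NP   >
    [0,2] (S/NP)/NP   <
      [0,1] "plan" : N
      [1,2] "near" : ((S/NP)/NP)\N
    [2,7] NP   >
      [2,4] NP/N   <
        [2,3] "cat" : S
        [3,4] "dog" : (NP/N)\S
      [4,7] N   <
        [4,6] S   >
          [4,5] S/(S\PP)   >T
            [4,5] "idea" : PP
          [5,6] "read" : S\PP
        [6,7] "no" : N\S
  [7,8] "in" : NP

[0,1] N  lex  "plan"
[1,2] ((S/NP)/NP)\N  lex  "near"
[0,2] (S/NP)/NP  <  k=1
[2,3] S  lex  "cat"
[3,4] (NP/N)\S  lex  "dog"
[2,4] NP/N  <  k=3
[4,5] PP  lex  "idea"
[4,5] S/(S\PP)  >T
[5,6] S\PP  lex  "read"
[4,6] S  >  k=5
[6,7] N\S  lex  "no"
[4,7] N  <  k=6
[2,7] NP  >  k=4
[0,7] S/NP  >  k=2
[7,8] NP  lex  "in"
[0,8] S  >  k=7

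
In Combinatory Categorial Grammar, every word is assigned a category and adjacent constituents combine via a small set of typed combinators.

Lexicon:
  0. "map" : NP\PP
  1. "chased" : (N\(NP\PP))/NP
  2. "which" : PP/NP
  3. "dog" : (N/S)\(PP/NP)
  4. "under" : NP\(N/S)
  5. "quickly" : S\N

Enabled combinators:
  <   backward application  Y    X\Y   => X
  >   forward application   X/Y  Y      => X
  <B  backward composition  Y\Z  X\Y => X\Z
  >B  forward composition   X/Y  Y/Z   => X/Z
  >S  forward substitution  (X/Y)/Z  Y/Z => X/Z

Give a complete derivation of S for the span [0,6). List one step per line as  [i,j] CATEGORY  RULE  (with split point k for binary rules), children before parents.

[0,6] S   <
  [0,5] N   <
    [0,1] "map" : NP\PP
    [1,5] N\(NP\PP)   >
      [1,2] "chased" : (N\(NP\PP))/NP
      [2,5] NP   <
        [2,4] N/S   <
          [2,3] "which" : PP/NP
          [3,4] "dog" : (N/S)\(PP/NP)
        [4,5] "under" : NP\(N/S)
  [5,6] "quickly" : S\N

[0,1] NP\PP  lex  "map"
[1,2] (N\(NP\PP))/NP  lex  "chased"
[2,3] PP/NP  lex  "which"
[3,4] (N/S)\(PP/NP)  lex  "dog"
[2,4] N/S  <  k=3
[4,5] NP\(N/S)  lex  "under"
[2,5] NP  <  k=4
[1,5] N\(NP\PP)  >  k=2
[0,5] N  <  k=1
[5,6] S\N  lex  "quickly"
[0,6] S  <  k=5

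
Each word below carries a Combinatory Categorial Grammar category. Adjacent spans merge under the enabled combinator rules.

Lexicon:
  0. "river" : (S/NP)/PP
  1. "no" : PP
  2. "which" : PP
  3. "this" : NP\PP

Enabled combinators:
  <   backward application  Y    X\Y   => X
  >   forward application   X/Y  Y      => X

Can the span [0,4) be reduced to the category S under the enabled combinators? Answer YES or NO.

[0,4] S   >
  [0,2] S/NP   >
    [0,1] "river" : (S/NP)/PP
    [1,2] "no" : PP
  [2,4] NP   <
    [2,3] "which" : PP
    [3,4] "this" : NP\PP

YES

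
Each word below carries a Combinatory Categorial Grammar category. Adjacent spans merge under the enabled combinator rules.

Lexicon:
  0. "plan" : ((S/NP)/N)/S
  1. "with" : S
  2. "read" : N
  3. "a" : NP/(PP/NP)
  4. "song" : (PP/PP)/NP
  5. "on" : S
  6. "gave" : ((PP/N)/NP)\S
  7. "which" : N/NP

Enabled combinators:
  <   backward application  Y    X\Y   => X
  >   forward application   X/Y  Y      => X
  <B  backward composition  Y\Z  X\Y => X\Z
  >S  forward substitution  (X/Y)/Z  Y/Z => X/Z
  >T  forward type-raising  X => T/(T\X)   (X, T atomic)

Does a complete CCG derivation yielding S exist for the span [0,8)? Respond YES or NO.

YES

[0,8] S   >
  [0,3] S/NP   >
    [0,2] (S/NP)/N   >
      [0,1] "plan" : ((S/NP)/N)/S
      [1,2] "with" : S
    [2,3] "read" : N
  [3,8] NP   >
    [3,4] "a" : NP/(PP/NP)
    [4,8] PP/NP   >S
      [4,5] "song" : (PP/PP)/NP
      [5,8] PP/NP   >S
        [5,7] (PP/N)/NP   <
          [5,6] "on" : S
          [6,7] "gave" : ((PP/N)/NP)\S
        [7,8] "which" : N/NP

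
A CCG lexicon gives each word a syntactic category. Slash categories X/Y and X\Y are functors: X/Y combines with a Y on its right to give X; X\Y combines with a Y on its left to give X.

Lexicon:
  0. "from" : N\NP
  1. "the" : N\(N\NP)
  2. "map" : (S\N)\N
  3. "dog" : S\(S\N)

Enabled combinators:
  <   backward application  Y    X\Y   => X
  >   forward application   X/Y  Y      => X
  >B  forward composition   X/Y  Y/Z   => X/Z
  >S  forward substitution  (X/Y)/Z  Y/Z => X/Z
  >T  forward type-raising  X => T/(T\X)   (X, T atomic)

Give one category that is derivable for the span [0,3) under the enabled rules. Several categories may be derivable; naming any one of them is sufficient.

[0,4] S   <
  [0,3] S\N   <
    [0,2] N   <
      [0,1] "from" : N\NP
      [1,2] "the" : N\(N\NP)
    [2,3] "map" : (S\N)\N
  [3,4] "dog" : S\(S\N)

S\N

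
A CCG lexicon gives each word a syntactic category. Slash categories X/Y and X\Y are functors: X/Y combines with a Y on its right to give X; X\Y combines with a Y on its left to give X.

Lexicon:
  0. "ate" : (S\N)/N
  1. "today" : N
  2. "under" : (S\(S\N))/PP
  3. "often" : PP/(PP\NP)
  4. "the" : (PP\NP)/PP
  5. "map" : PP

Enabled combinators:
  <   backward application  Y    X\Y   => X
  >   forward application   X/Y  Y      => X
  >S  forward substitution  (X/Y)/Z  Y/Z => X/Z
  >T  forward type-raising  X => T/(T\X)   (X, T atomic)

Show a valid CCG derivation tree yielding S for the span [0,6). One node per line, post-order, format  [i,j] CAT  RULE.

[0,6] S   <
  [0,2] S\N   >
    [0,1] "ate" : (S\N)/N
    [1,2] "today" : N
  [2,6] S\(S\N)   >
    [2,3] "under" : (S\(S\N))/PP
    [3,6] PP   >
      [3,4] "often" : PP/(PP\NP)
      [4,6] PP\NP   >
        [4,5] "the" : (PP\NP)/PP
        [5,6] "map" : PP

[0,1] (S\N)/N  lex  "ate"
[1,2] N  lex  "today"
[0,2] S\N  >  k=1
[2,3] (S\(S\N))/PP  lex  "under"
[3,4] PP/(PP\NP)  lex  "often"
[4,5] (PP\NP)/PP  lex  "the"
[5,6] PP  lex  "map"
[4,6] PP\NP  >  k=5
[3,6] PP  >  k=4
[2,6] S\(S\N)  >  k=3
[0,6] S  <  k=2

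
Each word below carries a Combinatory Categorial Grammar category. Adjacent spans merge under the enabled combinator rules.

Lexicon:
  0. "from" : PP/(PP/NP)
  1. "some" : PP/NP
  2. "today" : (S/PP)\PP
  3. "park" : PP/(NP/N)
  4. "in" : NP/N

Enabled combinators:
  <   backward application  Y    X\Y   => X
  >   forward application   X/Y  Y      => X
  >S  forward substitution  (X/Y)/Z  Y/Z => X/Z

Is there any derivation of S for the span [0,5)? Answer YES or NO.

YES

[0,5] S   >
  [0,3] S/PP   <
    [0,2] PP   >
      [0,1] "from" : PP/(PP/NP)
      [1,2] "some" : PP/NP
    [2,3] "today" : (S/PP)\PP
  [3,5] PP   >
    [3,4] "park" : PP/(NP/N)
    [4,5] "in" : NP/N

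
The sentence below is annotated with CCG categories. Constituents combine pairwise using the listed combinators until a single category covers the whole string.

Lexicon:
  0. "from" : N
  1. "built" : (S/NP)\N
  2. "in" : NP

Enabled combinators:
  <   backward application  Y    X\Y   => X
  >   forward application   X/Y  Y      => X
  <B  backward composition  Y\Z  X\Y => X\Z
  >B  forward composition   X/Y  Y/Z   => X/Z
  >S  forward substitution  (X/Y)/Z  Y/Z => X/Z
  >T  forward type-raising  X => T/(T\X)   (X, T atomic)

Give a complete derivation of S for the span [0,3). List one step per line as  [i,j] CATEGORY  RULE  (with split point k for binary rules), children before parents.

[0,1] N  lex  "from"
[1,2] (S/NP)\N  lex  "built"
[0,2] S/NP  <  k=1
[2,3] NP  lex  "in"
[0,3] S  >  k=2

[0,3] S   >
  [0,2] S/NP   <
    [0,1] "from" : N
    [1,2] "built" : (S/NP)\N
  [2,3] "in" : NP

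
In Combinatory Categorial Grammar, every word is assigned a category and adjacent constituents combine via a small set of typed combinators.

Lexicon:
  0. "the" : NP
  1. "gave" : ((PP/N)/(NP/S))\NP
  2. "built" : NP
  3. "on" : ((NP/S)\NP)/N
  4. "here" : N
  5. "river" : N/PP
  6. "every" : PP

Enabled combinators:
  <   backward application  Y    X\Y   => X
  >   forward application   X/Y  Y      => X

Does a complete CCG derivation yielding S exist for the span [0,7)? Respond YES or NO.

NO

NP ((PP/N)/(NP/S))\NP NP ((NP/S)\NP)/N N N/PP PP
CKY chart[0,7] = {PP}; S ∉ chart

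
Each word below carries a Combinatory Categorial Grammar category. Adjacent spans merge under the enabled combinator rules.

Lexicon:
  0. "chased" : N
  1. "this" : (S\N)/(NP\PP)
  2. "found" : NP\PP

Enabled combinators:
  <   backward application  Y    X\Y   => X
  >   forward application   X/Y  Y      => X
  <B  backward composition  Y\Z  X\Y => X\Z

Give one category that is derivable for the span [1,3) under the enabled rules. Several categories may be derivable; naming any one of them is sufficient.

S\N

[0,3] S   <
  [0,1] "chased" : N
  [1,3] S\N   >
    [1,2] "this" : (S\N)/(NP\PP)
    [2,3] "found" : NP\PP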